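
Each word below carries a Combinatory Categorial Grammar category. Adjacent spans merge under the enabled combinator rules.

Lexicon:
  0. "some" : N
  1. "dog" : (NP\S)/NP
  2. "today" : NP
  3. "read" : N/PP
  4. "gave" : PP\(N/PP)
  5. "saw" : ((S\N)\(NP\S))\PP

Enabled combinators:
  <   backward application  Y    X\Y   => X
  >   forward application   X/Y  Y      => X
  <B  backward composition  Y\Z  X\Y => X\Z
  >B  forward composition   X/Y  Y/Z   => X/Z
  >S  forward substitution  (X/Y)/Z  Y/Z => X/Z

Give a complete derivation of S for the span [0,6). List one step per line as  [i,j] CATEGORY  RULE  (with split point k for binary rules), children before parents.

[0,6] S   <
  [0,1] "some" : N
  [1,6] S\N   <
    [1,3] NP\S   >
      [1,2] "dog" : (NP\S)/NP
      [2,3] "today" : NP
    [3,6] (S\N)\(NP\S)   <
      [3,5] PP   <
        [3,4] "read" : N/PP
        [4,5] "gave" : PP\(N/PP)
      [5,6] "saw" : ((S\N)\(NP\S))\PP

[0,1] N  lex  "some"
[1,2] (NP\S)/NP  lex  "dog"
[2,3] NP  lex  "today"
[1,3] NP\S  >  k=2
[3,4] N/PP  lex  "read"
[4,5] PP\(N/PP)  lex  "gave"
[3,5] PP  <  k=4
[5,6] ((S\N)\(NP\S))\PP  lex  "saw"
[3,6] (S\N)\(NP\S)  <  k=5
[1,6] S\N  <  k=3
[0,6] S  <  k=1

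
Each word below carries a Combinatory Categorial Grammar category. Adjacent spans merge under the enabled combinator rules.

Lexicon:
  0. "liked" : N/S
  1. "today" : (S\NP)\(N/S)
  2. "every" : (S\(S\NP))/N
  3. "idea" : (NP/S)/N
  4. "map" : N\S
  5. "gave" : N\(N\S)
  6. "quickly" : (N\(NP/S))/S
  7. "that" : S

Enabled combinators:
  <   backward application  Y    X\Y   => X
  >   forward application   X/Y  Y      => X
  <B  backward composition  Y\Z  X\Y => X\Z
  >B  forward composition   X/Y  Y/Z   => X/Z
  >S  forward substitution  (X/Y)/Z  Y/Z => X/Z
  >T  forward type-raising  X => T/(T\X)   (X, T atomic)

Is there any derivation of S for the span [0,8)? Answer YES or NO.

YES

[0,8] S   <
  [0,2] S\NP   <
    [0,1] "liked" : N/S
    [1,2] "today" : (S\NP)\(N/S)
  [2,8] S\(S\NP)   >
    [2,3] "every" : (S\(S\NP))/N
    [3,8] N   <
      [3,6] NP/S   >
        [3,4] "idea" : (NP/S)/N
        [4,6] N   <
          [4,5] "map" : N\S
          [5,6] "gave" : N\(N\S)
      [6,8] N\(NP/S)   >
        [6,7] "quickly" : (N\(NP/S))/S
        [7,8] "that" : S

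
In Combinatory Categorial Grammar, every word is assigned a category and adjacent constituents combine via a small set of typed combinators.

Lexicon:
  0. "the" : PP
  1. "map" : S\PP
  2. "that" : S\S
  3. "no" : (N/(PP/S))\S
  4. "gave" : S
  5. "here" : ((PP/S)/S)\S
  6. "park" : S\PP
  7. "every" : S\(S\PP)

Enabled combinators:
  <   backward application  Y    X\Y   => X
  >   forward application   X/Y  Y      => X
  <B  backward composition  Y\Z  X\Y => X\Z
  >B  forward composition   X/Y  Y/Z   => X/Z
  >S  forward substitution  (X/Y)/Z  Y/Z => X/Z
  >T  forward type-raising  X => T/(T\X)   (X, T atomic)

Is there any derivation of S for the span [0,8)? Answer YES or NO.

PP S\PP S\S (N/(PP/S))\S S ((PP/S)/S)\S S\PP S\(S\PP)
CKY chart[0,8] = {N, N/(N\N), N/(S\S), NP/(NP\N), PP/(PP\N), S/(S\N)}; S ∉ chart

NO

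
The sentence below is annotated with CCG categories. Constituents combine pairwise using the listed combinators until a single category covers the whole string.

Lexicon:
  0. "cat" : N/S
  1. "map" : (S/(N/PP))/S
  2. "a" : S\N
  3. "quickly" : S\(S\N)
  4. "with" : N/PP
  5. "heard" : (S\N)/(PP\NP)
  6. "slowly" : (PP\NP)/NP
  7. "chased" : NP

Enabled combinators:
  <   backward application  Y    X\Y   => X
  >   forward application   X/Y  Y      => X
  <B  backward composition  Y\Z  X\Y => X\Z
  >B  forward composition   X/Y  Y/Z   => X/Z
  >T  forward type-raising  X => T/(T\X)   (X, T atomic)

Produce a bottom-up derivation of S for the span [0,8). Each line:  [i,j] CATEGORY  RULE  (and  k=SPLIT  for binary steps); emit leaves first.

[0,1] N/S  lex  "cat"
[1,2] (S/(N/PP))/S  lex  "map"
[2,3] S\N  lex  "a"
[3,4] S\(S\N)  lex  "quickly"
[2,4] S  <  k=3
[1,4] S/(N/PP)  >  k=2
[4,5] N/PP  lex  "with"
[1,5] S  >  k=4
[0,5] N  >  k=1
[5,6] (S\N)/(PP\NP)  lex  "heard"
[6,7] (PP\NP)/NP  lex  "slowly"
[7,8] NP  lex  "chased"
[6,8] PP\NP  >  k=7
[5,8] S\N  >  k=6
[0,8] S  <  k=5

[0,8] S   <
  [0,5] N   >
    [0,1] "cat" : N/S
    [1,5] S   >
      [1,4] S/(N/PP)   >
        [1,2] "map" : (S/(N/PP))/S
        [2,4] S   <
          [2,3] "a" : S\N
          [3,4] "quickly" : S\(S\N)
      [4,5] "with" : N/PP
  [5,8] S\N   >
    [5,6] "heard" : (S\N)/(PP\NP)
    [6,8] PP\NP   >
      [6,7] "slowly" : (PP\NP)/NP
      [7,8] "chased" : NP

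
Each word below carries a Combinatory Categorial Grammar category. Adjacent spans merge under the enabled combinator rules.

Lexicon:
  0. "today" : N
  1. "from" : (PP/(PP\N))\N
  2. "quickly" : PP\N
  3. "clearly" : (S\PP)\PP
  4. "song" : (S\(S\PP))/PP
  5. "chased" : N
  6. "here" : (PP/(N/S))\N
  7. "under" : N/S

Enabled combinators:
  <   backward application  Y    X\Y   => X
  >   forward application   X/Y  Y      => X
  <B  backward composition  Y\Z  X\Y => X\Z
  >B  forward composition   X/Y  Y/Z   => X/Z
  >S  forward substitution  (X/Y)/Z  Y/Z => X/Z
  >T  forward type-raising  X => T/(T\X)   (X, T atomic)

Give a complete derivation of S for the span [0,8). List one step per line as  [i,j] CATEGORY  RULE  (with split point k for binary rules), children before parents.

[0,8] S   <
  [0,4] S\PP   <
    [0,3] PP   >
      [0,2] PP/(PP\N)   <
        [0,1] "today" : N
        [1,2] "from" : (PP/(PP\N))\N
      [2,3] "quickly" : PP\N
    [3,4] "clearly" : (S\PP)\PP
  [4,8] S\(S\PP)   >
    [4,5] "song" : (S\(S\PP))/PP
    [5,8] PP   >
      [5,7] PP/(N/S)   <
        [5,6] "chased" : N
        [6,7] "here" : (PP/(N/S))\N
      [7,8] "under" : N/S

[0,1] N  lex  "today"
[1,2] (PP/(PP\N))\N  lex  "from"
[0,2] PP/(PP\N)  <  k=1
[2,3] PP\N  lex  "quickly"
[0,3] PP  >  k=2
[3,4] (S\PP)\PP  lex  "clearly"
[0,4] S\PP  <  k=3
[4,5] (S\(S\PP))/PP  lex  "song"
[5,6] N  lex  "chased"
[6,7] (PP/(N/S))\N  lex  "here"
[5,7] PP/(N/S)  <  k=6
[7,8] N/S  lex  "under"
[5,8] PP  >  k=7
[4,8] S\(S\PP)  >  k=5
[0,8] S  <  k=4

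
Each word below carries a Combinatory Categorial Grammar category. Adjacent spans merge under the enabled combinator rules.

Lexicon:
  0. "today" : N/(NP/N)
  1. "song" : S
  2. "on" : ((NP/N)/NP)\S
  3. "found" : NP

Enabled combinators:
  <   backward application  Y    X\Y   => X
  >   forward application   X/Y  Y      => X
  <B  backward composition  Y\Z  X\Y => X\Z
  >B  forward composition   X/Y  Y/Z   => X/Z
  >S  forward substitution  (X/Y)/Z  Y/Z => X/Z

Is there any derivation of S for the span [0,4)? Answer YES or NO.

N/(NP/N) S ((NP/N)/NP)\S NP
CKY chart[0,4] = {N}; S ∉ chart

NO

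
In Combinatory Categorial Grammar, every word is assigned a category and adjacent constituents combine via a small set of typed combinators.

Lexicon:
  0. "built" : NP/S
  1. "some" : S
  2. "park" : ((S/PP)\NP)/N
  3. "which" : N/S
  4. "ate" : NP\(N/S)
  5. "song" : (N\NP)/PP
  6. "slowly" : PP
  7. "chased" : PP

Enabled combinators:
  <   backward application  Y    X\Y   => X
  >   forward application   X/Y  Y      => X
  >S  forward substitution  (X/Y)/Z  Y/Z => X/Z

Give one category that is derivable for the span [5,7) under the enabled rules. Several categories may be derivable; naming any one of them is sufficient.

N\NP

[0,8] S   >
  [0,7] S/PP   <
    [0,2] NP   >
      [0,1] "built" : NP/S
      [1,2] "some" : S
    [2,7] (S/PP)\NP   >
      [2,3] "park" : ((S/PP)\NP)/N
      [3,7] N   <
        [3,5] NP   <
          [3,4] "which" : N/S
          [4,5] "ate" : NP\(N/S)
        [5,7] N\NP   >
          [5,6] "song" : (N\NP)/PP
          [6,7] "slowly" : PP
  [7,8] "chased" : PP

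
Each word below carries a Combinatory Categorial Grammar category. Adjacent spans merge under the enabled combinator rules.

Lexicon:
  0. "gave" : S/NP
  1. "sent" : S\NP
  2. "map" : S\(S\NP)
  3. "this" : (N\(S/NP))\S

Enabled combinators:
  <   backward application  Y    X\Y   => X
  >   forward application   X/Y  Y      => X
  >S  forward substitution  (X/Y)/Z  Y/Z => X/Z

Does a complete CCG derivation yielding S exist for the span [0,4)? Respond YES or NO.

S/NP S\NP S\(S\NP) (N\(S/NP))\S
CKY chart[0,4] = {N}; S ∉ chart

NO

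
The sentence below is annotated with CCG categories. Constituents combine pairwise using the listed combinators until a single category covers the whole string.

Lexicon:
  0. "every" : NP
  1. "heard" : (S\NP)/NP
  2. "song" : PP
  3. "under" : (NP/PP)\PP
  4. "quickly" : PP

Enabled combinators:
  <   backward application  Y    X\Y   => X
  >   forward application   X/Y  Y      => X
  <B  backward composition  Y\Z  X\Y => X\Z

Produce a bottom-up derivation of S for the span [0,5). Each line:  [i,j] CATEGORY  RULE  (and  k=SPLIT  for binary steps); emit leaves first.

[0,1] NP  lex  "every"
[1,2] (S\NP)/NP  lex  "heard"
[2,3] PP  lex  "song"
[3,4] (NP/PP)\PP  lex  "under"
[2,4] NP/PP  <  k=3
[4,5] PP  lex  "quickly"
[2,5] NP  >  k=4
[1,5] S\NP  >  k=2
[0,5] S  <  k=1

[0,5] S   <
  [0,1] "every" : NP
  [1,5] S\NP   >
    [1,2] "heard" : (S\NP)/NP
    [2,5] NP   >
      [2,4] NP/PP   <
        [2,3] "song" : PP
        [3,4] "under" : (NP/PP)\PP
      [4,5] "quickly" : PP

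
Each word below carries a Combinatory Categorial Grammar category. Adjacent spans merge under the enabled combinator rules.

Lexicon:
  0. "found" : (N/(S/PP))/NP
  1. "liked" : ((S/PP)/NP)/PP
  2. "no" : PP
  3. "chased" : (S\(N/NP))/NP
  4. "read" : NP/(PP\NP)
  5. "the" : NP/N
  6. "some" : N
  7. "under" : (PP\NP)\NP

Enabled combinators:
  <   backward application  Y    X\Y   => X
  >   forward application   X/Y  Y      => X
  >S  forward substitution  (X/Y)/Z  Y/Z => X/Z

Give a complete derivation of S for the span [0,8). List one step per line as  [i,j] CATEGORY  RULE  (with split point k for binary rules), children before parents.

[0,8] S   <
  [0,3] N/NP   >S
    [0,1] "found" : (N/(S/PP))/NP
    [1,3] (S/PP)/NP   >
      [1,2] "liked" : ((S/PP)/NP)/PP
      [2,3] "no" : PP
  [3,8] S\(N/NP)   >
    [3,4] "chased" : (S\(N/NP))/NP
    [4,8] NP   >
      [4,5] "read" : NP/(PP\NP)
      [5,8] PP\NP   <
        [5,7] NP   >
          [5,6] "the" : NP/N
          [6,7] "some" : N
        [7,8] "under" : (PP\NP)\NP

[0,1] (N/(S/PP))/NP  lex  "found"
[1,2] ((S/PP)/NP)/PP  lex  "liked"
[2,3] PP  lex  "no"
[1,3] (S/PP)/NP  >  k=2
[0,3] N/NP  >S  k=1
[3,4] (S\(N/NP))/NP  lex  "chased"
[4,5] NP/(PP\NP)  lex  "read"
[5,6] NP/N  lex  "the"
[6,7] N  lex  "some"
[5,7] NP  >  k=6
[7,8] (PP\NP)\NP  lex  "under"
[5,8] PP\NP  <  k=7
[4,8] NP  >  k=5
[3,8] S\(N/NP)  >  k=4
[0,8] S  <  k=3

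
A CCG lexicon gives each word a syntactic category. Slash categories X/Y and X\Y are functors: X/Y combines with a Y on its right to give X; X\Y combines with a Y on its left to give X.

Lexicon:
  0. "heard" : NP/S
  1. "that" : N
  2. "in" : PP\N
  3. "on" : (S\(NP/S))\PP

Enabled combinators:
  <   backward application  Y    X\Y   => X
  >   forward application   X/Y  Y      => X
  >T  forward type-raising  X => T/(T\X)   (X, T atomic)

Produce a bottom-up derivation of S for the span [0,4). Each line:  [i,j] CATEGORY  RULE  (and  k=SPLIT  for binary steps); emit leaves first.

[0,4] S   <
  [0,1] "heard" : NP/S
  [1,4] S\(NP/S)   <
    [1,3] PP   <
      [1,2] "that" : N
      [2,3] "in" : PP\N
    [3,4] "on" : (S\(NP/S))\PP

[0,1] NP/S  lex  "heard"
[1,2] N  lex  "that"
[2,3] PP\N  lex  "in"
[1,3] PP  <  k=2
[3,4] (S\(NP/S))\PP  lex  "on"
[1,4] S\(NP/S)  <  k=3
[0,4] S  <  k=1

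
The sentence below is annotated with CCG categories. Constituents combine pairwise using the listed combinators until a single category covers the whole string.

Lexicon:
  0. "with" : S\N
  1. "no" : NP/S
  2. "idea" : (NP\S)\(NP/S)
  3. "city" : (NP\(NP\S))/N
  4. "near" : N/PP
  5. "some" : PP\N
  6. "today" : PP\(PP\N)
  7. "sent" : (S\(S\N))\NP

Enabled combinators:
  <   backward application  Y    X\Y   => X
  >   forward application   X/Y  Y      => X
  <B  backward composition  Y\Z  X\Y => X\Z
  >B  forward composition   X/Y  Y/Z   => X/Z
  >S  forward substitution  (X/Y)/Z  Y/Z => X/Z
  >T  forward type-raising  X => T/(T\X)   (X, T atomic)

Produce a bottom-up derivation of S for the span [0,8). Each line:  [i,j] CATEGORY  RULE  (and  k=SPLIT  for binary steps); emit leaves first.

[0,1] S\N  lex  "with"
[1,2] NP/S  lex  "no"
[2,3] (NP\S)\(NP/S)  lex  "idea"
[1,3] NP\S  <  k=2
[3,4] (NP\(NP\S))/N  lex  "city"
[4,5] N/PP  lex  "near"
[5,6] PP\N  lex  "some"
[6,7] PP\(PP\N)  lex  "today"
[5,7] PP  <  k=6
[4,7] N  >  k=5
[3,7] NP\(NP\S)  >  k=4
[1,7] NP  <  k=3
[7,8] (S\(S\N))\NP  lex  "sent"
[1,8] S\(S\N)  <  k=7
[0,8] S  <  k=1

[0,8] S   <
  [0,1] "with" : S\N
  [1,8] S\(S\N)   <
    [1,7] NP   <
      [1,3] NP\S   <
        [1,2] "no" : NP/S
        [2,3] "idea" : (NP\S)\(NP/S)
      [3,7] NP\(NP\S)   >
        [3,4] "city" : (NP\(NP\S))/N
        [4,7] N   >
          [4,5] "near" : N/PP
          [5,7] PP   <
            [5,6] "some" : PP\N
            [6,7] "today" : PP\(PP\N)
    [7,8] "sent" : (S\(S\N))\NP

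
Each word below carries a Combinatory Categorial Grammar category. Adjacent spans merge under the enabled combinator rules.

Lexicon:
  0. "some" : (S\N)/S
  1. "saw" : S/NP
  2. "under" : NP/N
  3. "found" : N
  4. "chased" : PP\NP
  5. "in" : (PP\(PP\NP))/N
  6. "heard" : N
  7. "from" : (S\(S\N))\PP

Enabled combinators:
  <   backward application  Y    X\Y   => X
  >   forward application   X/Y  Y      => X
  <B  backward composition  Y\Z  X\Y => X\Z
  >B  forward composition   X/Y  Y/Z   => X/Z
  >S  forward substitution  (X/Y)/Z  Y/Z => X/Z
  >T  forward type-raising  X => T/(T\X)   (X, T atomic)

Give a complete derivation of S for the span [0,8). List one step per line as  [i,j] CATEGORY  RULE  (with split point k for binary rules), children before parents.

[0,8] S   <
  [0,4] S\N   >
    [0,1] "some" : (S\N)/S
    [1,4] S   >
      [1,2] "saw" : S/NP
      [2,4] NP   >
        [2,3] "under" : NP/N
        [3,4] "found" : N
  [4,8] S\(S\N)   <
    [4,7] PP   <
      [4,5] "chased" : PP\NP
      [5,7] PP\(PP\NP)   >
        [5,6] "in" : (PP\(PP\NP))/N
        [6,7] "heard" : N
    [7,8] "from" : (S\(S\N))\PP

[0,1] (S\N)/S  lex  "some"
[1,2] S/NP  lex  "saw"
[2,3] NP/N  lex  "under"
[3,4] N  lex  "found"
[2,4] NP  >  k=3
[1,4] S  >  k=2
[0,4] S\N  >  k=1
[4,5] PP\NP  lex  "chased"
[5,6] (PP\(PP\NP))/N  lex  "in"
[6,7] N  lex  "heard"
[5,7] PP\(PP\NP)  >  k=6
[4,7] PP  <  k=5
[7,8] (S\(S\N))\PP  lex  "from"
[4,8] S\(S\N)  <  k=7
[0,8] S  <  k=4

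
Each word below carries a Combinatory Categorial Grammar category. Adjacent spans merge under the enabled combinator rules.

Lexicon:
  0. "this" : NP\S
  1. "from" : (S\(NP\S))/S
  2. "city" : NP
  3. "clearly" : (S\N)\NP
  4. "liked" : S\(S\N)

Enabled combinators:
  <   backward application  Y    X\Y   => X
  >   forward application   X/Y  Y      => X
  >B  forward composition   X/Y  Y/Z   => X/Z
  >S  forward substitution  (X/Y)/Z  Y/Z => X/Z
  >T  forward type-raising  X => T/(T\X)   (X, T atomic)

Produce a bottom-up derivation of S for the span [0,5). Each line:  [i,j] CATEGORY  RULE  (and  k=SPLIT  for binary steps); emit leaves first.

[0,1] NP\S  lex  "this"
[1,2] (S\(NP\S))/S  lex  "from"
[2,3] NP  lex  "city"
[3,4] (S\N)\NP  lex  "clearly"
[2,4] S\N  <  k=3
[4,5] S\(S\N)  lex  "liked"
[2,5] S  <  k=4
[1,5] S\(NP\S)  >  k=2
[0,5] S  <  k=1

[0,5] S   <
  [0,1] "this" : NP\S
  [1,5] S\(NP\S)   >
    [1,2] "from" : (S\(NP\S))/S
    [2,5] S   <
      [2,4] S\N   <
        [2,3] "city" : NP
        [3,4] "clearly" : (S\N)\NP
      [4,5] "liked" : S\(S\N)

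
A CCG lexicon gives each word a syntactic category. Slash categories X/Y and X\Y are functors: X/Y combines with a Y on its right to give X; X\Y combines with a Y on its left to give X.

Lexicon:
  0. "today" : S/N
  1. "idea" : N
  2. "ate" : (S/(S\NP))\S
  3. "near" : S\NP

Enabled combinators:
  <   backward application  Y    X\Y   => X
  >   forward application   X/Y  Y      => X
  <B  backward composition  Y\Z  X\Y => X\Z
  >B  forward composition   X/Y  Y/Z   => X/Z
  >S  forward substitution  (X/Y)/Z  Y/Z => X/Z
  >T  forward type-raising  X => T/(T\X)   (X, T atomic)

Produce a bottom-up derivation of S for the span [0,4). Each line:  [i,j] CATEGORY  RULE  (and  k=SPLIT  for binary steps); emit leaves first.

[0,4] S   >
  [0,3] S/(S\NP)   <
    [0,2] S   >
      [0,1] "today" : S/N
      [1,2] "idea" : N
    [2,3] "ate" : (S/(S\NP))\S
  [3,4] "near" : S\NP

[0,1] S/N  lex  "today"
[1,2] N  lex  "idea"
[0,2] S  >  k=1
[2,3] (S/(S\NP))\S  lex  "ate"
[0,3] S/(S\NP)  <  k=2
[3,4] S\NP  lex  "near"
[0,4] S  >  k=3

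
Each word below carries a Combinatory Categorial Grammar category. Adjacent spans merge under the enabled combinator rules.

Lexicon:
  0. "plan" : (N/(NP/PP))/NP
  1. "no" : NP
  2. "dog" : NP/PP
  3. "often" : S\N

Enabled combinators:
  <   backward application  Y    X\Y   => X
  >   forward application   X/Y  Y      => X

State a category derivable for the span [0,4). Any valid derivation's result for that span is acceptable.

S

[0,4] S   <
  [0,3] N   >
    [0,2] N/(NP/PP)   >
      [0,1] "plan" : (N/(NP/PP))/NP
      [1,2] "no" : NP
    [2,3] "dog" : NP/PP
  [3,4] "often" : S\N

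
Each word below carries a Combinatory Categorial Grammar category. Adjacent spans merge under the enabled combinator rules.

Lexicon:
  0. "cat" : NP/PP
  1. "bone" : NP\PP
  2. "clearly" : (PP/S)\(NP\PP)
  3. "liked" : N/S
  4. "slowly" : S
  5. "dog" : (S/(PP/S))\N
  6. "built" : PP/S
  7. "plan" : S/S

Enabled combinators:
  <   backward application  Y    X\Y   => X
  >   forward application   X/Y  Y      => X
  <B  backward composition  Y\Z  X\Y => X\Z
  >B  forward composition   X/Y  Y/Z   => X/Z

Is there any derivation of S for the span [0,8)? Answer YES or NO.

NO

NP/PP NP\PP (PP/S)\(NP\PP) N/S S (S/(PP/S))\N PP/S S/S
CKY chart[0,8] = {NP}; S ∉ chart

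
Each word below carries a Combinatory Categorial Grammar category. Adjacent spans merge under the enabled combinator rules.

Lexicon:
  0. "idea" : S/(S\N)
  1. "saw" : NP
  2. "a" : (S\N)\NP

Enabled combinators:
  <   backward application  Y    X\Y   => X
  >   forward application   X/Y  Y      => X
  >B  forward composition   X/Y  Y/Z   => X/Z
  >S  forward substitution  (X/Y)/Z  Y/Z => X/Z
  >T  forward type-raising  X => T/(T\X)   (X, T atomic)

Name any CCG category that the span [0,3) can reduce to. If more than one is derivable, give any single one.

[0,3] S   >
  [0,1] "idea" : S/(S\N)
  [1,3] S\N   <
    [1,2] "saw" : NP
    [2,3] "a" : (S\N)\NP

S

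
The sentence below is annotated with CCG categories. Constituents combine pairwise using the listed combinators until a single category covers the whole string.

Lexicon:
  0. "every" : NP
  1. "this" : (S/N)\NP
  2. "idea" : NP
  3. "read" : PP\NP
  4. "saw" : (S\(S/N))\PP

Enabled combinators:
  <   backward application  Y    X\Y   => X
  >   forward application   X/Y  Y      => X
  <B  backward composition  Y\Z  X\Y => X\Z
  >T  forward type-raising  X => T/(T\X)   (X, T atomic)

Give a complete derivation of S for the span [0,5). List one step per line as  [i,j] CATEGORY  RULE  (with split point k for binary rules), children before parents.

[0,1] NP  lex  "every"
[1,2] (S/N)\NP  lex  "this"
[0,2] S/N  <  k=1
[2,3] NP  lex  "idea"
[2,3] PP/(PP\NP)  >T
[3,4] PP\NP  lex  "read"
[2,4] PP  >  k=3
[4,5] (S\(S/N))\PP  lex  "saw"
[2,5] S\(S/N)  <  k=4
[0,5] S  <  k=2

[0,5] S   <
  [0,2] S/N   <
    [0,1] "every" : NP
    [1,2] "this" : (S/N)\NP
  [2,5] S\(S/N)   <
    [2,4] PP   >
      [2,3] PP/(PP\NP)   >T
        [2,3] "idea" : NP
      [3,4] "read" : PP\NP
    [4,5] "saw" : (S\(S/N))\PP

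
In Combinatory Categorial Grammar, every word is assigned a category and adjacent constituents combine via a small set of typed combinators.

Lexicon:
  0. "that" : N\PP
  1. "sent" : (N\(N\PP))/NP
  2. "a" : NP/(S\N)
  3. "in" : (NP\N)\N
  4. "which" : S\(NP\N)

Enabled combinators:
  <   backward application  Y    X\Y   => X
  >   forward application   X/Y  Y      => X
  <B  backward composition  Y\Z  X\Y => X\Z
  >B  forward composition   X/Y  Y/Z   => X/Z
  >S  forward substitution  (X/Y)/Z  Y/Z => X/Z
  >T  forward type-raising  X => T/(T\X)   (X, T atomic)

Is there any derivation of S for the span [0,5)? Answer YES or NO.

NO

N\PP (N\(N\PP))/NP NP/(S\N) (NP\N)\N S\(NP\N)
CKY chart[0,5] = {N, N/(N\N), NP/(NP\N), PP/(PP\N), S/(S\N)}; S ∉ chart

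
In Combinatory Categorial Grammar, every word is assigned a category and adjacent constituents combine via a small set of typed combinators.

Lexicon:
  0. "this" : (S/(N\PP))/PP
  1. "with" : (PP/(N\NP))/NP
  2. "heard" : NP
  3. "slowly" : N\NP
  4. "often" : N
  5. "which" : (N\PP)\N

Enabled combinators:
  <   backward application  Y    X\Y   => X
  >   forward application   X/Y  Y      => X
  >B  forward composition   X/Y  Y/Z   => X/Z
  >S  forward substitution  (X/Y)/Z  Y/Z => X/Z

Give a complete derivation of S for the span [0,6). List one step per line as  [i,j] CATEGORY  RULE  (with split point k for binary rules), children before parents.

[0,1] (S/(N\PP))/PP  lex  "this"
[1,2] (PP/(N\NP))/NP  lex  "with"
[2,3] NP  lex  "heard"
[1,3] PP/(N\NP)  >  k=2
[3,4] N\NP  lex  "slowly"
[1,4] PP  >  k=3
[0,4] S/(N\PP)  >  k=1
[4,5] N  lex  "often"
[5,6] (N\PP)\N  lex  "which"
[4,6] N\PP  <  k=5
[0,6] S  >  k=4

[0,6] S   >
  [0,4] S/(N\PP)   >
    [0,1] "this" : (S/(N\PP))/PP
    [1,4] PP   >
      [1,3] PP/(N\NP)   >
        [1,2] "with" : (PP/(N\NP))/NP
        [2,3] "heard" : NP
      [3,4] "slowly" : N\NP
  [4,6] N\PP   <
    [4,5] "often" : N
    [5,6] "which" : (N\PP)\N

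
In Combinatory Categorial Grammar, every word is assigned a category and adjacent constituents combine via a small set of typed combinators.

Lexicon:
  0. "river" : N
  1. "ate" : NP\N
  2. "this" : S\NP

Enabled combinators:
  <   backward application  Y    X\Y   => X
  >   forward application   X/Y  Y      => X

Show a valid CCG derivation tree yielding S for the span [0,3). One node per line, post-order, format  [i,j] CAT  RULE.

[0,1] N  lex  "river"
[1,2] NP\N  lex  "ate"
[0,2] NP  <  k=1
[2,3] S\NP  lex  "this"
[0,3] S  <  k=2

[0,3] S   <
  [0,2] NP   <
    [0,1] "river" : N
    [1,2] "ate" : NP\N
  [2,3] "this" : S\NP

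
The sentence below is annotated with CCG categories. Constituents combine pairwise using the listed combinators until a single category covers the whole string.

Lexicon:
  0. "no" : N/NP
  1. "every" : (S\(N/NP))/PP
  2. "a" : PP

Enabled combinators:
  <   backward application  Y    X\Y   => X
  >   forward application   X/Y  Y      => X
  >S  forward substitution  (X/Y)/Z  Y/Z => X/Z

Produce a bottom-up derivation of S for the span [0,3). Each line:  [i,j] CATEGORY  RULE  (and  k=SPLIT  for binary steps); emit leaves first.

[0,3] S   <
  [0,1] "no" : N/NP
  [1,3] S\(N/NP)   >
    [1,2] "every" : (S\(N/NP))/PP
    [2,3] "a" : PP

[0,1] N/NP  lex  "no"
[1,2] (S\(N/NP))/PP  lex  "every"
[2,3] PP  lex  "a"
[1,3] S\(N/NP)  >  k=2
[0,3] S  <  k=1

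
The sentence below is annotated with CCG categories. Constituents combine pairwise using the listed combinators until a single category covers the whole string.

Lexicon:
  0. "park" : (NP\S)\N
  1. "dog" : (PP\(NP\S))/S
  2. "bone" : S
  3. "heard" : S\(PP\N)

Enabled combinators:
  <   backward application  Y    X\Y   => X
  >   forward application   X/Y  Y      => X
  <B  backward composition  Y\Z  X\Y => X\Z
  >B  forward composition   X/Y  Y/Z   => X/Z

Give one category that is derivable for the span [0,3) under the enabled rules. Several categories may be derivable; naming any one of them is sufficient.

PP\N

[0,4] S   <
  [0,3] PP\N   <B
    [0,1] "park" : (NP\S)\N
    [1,3] PP\(NP\S)   >
      [1,2] "dog" : (PP\(NP\S))/S
      [2,3] "bone" : S
  [3,4] "heard" : S\(PP\N)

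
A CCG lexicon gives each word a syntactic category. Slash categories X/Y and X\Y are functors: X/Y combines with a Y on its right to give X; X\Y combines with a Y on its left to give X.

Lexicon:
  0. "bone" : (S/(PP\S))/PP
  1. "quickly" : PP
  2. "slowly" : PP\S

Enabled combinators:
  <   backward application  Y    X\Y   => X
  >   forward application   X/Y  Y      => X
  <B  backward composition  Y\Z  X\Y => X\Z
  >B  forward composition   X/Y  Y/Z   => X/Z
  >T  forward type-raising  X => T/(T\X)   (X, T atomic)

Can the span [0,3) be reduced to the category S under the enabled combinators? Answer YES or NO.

[0,3] S   >
  [0,2] S/(PP\S)   >
    [0,1] "bone" : (S/(PP\S))/PP
    [1,2] "quickly" : PP
  [2,3] "slowly" : PP\S

YES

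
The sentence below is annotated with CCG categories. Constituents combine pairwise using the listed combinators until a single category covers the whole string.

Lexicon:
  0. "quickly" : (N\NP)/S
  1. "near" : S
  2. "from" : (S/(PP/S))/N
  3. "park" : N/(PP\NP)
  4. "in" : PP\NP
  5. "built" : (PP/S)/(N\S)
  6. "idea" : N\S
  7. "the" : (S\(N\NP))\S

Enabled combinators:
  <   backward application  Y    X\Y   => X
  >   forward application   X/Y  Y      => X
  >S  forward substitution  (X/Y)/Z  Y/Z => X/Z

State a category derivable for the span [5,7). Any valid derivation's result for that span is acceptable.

[0,8] S   <
  [0,2] N\NP   >
    [0,1] "quickly" : (N\NP)/S
    [1,2] "near" : S
  [2,8] S\(N\NP)   <
    [2,7] S   >
      [2,5] S/(PP/S)   >
        [2,3] "from" : (S/(PP/S))/N
        [3,5] N   >
          [3,4] "park" : N/(PP\NP)
          [4,5] "in" : PP\NP
      [5,7] PP/S   >
        [5,6] "built" : (PP/S)/(N\S)
        [6,7] "idea" : N\S
    [7,8] "the" : (S\(N\NP))\S

PP/S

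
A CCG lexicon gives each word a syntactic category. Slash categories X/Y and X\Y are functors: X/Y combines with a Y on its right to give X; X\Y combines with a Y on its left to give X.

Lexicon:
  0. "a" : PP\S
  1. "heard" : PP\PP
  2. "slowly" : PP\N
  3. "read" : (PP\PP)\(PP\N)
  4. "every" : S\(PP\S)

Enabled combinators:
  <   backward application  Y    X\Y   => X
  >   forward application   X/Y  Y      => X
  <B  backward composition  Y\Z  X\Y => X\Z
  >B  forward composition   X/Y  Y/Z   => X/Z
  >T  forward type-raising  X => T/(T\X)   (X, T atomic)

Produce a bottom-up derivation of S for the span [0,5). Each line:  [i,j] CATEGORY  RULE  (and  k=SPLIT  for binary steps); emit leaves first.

[0,1] PP\S  lex  "a"
[1,2] PP\PP  lex  "heard"
[0,2] PP\S  <B  k=1
[2,3] PP\N  lex  "slowly"
[3,4] (PP\PP)\(PP\N)  lex  "read"
[2,4] PP\PP  <  k=3
[0,4] PP\S  <B  k=2
[4,5] S\(PP\S)  lex  "every"
[0,5] S  <  k=4

[0,5] S   <
  [0,4] PP\S   <B
    [0,2] PP\S   <B
      [0,1] "a" : PP\S
      [1,2] "heard" : PP\PP
    [2,4] PP\PP   <
      [2,3] "slowly" : PP\N
      [3,4] "read" : (PP\PP)\(PP\N)
  [4,5] "every" : S\(PP\S)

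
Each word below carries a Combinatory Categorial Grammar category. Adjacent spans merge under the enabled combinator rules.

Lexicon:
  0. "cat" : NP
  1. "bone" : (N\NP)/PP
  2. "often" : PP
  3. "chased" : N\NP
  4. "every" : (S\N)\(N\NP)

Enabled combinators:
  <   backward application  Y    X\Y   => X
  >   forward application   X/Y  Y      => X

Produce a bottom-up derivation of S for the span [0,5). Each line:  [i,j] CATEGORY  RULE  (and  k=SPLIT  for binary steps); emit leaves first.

[0,5] S   <
  [0,3] N   <
    [0,1] "cat" : NP
    [1,3] N\NP   >
      [1,2] "bone" : (N\NP)/PP
      [2,3] "often" : PP
  [3,5] S\N   <
    [3,4] "chased" : N\NP
    [4,5] "every" : (S\N)\(N\NP)

[0,1] NP  lex  "cat"
[1,2] (N\NP)/PP  lex  "bone"
[2,3] PP  lex  "often"
[1,3] N\NP  >  k=2
[0,3] N  <  k=1
[3,4] N\NP  lex  "chased"
[4,5] (S\N)\(N\NP)  lex  "every"
[3,5] S\N  <  k=4
[0,5] S  <  k=3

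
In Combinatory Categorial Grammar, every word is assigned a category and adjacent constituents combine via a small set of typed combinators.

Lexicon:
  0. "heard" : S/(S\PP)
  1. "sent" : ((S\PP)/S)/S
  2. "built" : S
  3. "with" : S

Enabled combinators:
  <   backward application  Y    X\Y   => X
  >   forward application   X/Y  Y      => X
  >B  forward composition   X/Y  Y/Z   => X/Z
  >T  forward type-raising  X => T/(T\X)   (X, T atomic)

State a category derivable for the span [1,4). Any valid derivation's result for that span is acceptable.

[0,4] S   >
  [0,1] "heard" : S/(S\PP)
  [1,4] S\PP   >
    [1,3] (S\PP)/S   >
      [1,2] "sent" : ((S\PP)/S)/S
      [2,3] "built" : S
    [3,4] "with" : S

S\PP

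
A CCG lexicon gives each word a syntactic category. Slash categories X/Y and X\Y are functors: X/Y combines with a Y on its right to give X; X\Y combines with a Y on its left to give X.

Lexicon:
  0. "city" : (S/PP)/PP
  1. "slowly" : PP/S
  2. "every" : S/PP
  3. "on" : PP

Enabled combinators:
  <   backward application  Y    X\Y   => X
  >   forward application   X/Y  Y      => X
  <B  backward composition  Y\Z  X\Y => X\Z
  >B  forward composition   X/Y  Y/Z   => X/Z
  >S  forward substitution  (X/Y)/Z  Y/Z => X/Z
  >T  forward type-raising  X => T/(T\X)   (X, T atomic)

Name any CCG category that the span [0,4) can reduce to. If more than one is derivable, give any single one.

[0,4] S   >
  [0,3] S/PP   >S
    [0,1] "city" : (S/PP)/PP
    [1,3] PP/PP   >B
      [1,2] "slowly" : PP/S
      [2,3] "every" : S/PP
  [3,4] "on" : PP

S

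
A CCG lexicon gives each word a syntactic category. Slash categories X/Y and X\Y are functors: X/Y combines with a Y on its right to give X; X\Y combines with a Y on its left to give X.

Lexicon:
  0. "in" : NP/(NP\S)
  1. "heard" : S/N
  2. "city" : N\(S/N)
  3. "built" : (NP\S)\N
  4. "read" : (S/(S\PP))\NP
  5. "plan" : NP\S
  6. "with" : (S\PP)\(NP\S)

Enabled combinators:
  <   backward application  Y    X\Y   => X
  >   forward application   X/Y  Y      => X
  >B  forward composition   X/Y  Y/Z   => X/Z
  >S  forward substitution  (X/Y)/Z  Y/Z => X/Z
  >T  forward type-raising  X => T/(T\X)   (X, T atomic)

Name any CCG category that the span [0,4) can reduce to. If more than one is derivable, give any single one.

NP

[0,7] S   >
  [0,5] S/(S\PP)   <
    [0,4] NP   >
      [0,1] "in" : NP/(NP\S)
      [1,4] NP\S   <
        [1,3] N   <
          [1,2] "heard" : S/N
          [2,3] "city" : N\(S/N)
        [3,4] "built" : (NP\S)\N
    [4,5] "read" : (S/(S\PP))\NP
  [5,7] S\PP   <
    [5,6] "plan" : NP\S
    [6,7] "with" : (S\PP)\(NP\S)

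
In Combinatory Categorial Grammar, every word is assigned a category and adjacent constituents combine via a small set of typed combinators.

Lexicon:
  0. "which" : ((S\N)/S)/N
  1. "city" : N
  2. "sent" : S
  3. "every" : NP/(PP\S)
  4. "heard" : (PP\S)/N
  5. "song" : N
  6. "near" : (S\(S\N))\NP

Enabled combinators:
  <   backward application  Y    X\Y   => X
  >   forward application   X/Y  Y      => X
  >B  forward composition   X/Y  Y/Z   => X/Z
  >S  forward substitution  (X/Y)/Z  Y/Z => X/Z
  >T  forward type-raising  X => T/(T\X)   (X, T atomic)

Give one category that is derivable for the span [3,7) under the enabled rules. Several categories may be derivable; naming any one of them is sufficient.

S\(S\N)

[0,7] S   <
  [0,3] S\N   >
    [0,2] (S\N)/S   >
      [0,1] "which" : ((S\N)/S)/N
      [1,2] "city" : N
    [2,3] "sent" : S
  [3,7] S\(S\N)   <
    [3,6] NP   >
      [3,4] "every" : NP/(PP\S)
      [4,6] PP\S   >
        [4,5] "heard" : (PP\S)/N
        [5,6] "song" : N
    [6,7] "near" : (S\(S\N))\NP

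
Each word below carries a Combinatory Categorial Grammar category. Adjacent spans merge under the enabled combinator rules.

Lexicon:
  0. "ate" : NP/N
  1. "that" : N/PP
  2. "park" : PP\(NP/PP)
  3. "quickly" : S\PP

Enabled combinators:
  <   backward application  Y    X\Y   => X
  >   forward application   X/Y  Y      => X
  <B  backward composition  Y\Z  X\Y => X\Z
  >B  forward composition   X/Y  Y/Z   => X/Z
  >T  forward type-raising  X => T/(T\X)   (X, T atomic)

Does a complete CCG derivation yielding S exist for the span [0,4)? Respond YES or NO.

YES

[0,4] S   <
  [0,3] PP   <
    [0,2] NP/PP   >B
      [0,1] "ate" : NP/N
      [1,2] "that" : N/PP
    [2,3] "park" : PP\(NP/PP)
  [3,4] "quickly" : S\PP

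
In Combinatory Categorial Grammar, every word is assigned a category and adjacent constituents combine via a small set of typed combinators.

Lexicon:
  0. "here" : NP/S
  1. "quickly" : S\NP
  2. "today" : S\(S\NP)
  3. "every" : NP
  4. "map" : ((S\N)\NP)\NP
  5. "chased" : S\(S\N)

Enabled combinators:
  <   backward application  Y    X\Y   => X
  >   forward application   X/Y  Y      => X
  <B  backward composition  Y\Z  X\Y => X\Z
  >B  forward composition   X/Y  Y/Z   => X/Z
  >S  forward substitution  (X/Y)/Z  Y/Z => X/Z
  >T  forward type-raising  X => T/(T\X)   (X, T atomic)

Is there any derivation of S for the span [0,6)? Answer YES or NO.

[0,6] S   <
  [0,5] S\N   <
    [0,3] NP   >
      [0,1] "here" : NP/S
      [1,3] S   <
        [1,2] "quickly" : S\NP
        [2,3] "today" : S\(S\NP)
    [3,5] (S\N)\NP   <
      [3,4] "every" : NP
      [4,5] "map" : ((S\N)\NP)\NP
  [5,6] "chased" : S\(S\N)

YES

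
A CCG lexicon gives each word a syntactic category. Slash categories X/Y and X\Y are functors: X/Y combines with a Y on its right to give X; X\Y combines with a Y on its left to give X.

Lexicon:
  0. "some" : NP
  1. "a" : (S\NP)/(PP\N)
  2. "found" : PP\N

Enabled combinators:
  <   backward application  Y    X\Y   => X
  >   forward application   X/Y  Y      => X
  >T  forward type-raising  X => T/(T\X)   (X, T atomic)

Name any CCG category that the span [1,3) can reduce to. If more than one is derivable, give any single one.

S\NP

[0,3] S   >
  [0,1] S/(S\NP)   >T
    [0,1] "some" : NP
  [1,3] S\NP   >
    [1,2] "a" : (S\NP)/(PP\N)
    [2,3] "found" : PP\N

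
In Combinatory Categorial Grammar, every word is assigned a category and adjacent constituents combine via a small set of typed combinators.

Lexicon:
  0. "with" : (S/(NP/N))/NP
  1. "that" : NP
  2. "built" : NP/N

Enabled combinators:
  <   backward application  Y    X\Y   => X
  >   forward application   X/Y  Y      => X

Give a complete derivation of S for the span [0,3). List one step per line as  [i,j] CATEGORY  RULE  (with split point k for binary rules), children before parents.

[0,1] (S/(NP/N))/NP  lex  "with"
[1,2] NP  lex  "that"
[0,2] S/(NP/N)  >  k=1
[2,3] NP/N  lex  "built"
[0,3] S  >  k=2

[0,3] S   >
  [0,2] S/(NP/N)   >
    [0,1] "with" : (S/(NP/N))/NP
    [1,2] "that" : NP
  [2,3] "built" : NP/N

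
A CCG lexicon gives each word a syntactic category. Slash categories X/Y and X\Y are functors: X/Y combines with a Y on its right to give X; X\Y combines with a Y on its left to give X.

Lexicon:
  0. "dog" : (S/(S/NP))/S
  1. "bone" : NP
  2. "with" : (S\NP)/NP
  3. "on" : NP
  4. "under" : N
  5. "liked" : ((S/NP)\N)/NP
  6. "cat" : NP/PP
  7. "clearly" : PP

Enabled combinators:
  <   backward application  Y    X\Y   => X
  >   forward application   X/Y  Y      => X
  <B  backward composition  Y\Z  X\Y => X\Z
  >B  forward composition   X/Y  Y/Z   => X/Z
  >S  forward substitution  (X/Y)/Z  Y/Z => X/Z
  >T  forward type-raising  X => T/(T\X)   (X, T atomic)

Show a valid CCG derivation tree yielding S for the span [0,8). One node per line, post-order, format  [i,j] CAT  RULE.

[0,8] S   >
  [0,4] S/(S/NP)   >
    [0,1] "dog" : (S/(S/NP))/S
    [1,4] S   >
      [1,2] S/(S\NP)   >T
        [1,2] "bone" : NP
      [2,4] S\NP   >
        [2,3] "with" : (S\NP)/NP
        [3,4] "on" : NP
  [4,8] S/NP   <
    [4,5] "under" : N
    [5,8] (S/NP)\N   >
      [5,6] "liked" : ((S/NP)\N)/NP
      [6,8] NP   >
        [6,7] "cat" : NP/PP
        [7,8] "clearly" : PP

[0,1] (S/(S/NP))/S  lex  "dog"
[1,2] NP  lex  "bone"
[1,2] S/(S\NP)  >T
[2,3] (S\NP)/NP  lex  "with"
[3,4] NP  lex  "on"
[2,4] S\NP  >  k=3
[1,4] S  >  k=2
[0,4] S/(S/NP)  >  k=1
[4,5] N  lex  "under"
[5,6] ((S/NP)\N)/NP  lex  "liked"
[6,7] NP/PP  lex  "cat"
[7,8] PP  lex  "clearly"
[6,8] NP  >  k=7
[5,8] (S/NP)\N  >  k=6
[4,8] S/NP  <  k=5
[0,8] S  >  k=4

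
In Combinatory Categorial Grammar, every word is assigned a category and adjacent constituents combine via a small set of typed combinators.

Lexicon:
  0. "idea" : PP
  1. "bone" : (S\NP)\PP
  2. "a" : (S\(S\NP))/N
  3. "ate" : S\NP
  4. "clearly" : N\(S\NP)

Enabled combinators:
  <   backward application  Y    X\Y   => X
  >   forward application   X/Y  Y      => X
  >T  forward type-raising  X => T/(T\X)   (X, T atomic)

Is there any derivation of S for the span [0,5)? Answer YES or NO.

[0,5] S   <
  [0,2] S\NP   <
    [0,1] "idea" : PP
    [1,2] "bone" : (S\NP)\PP
  [2,5] S\(S\NP)   >
    [2,3] "a" : (S\(S\NP))/N
    [3,5] N   <
      [3,4] "ate" : S\NP
      [4,5] "clearly" : N\(S\NP)

YES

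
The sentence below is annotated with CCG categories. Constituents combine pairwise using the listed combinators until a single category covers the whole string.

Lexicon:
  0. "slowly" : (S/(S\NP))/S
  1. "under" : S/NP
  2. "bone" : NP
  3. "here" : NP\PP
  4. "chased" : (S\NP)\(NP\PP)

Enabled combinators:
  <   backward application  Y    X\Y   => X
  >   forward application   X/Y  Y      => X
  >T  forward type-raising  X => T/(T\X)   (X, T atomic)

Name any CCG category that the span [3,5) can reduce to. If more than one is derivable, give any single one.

S\NP

[0,5] S   >
  [0,3] S/(S\NP)   >
    [0,1] "slowly" : (S/(S\NP))/S
    [1,3] S   >
      [1,2] "under" : S/NP
      [2,3] "bone" : NP
  [3,5] S\NP   <
    [3,4] "here" : NP\PP
    [4,5] "chased" : (S\NP)\(NP\PP)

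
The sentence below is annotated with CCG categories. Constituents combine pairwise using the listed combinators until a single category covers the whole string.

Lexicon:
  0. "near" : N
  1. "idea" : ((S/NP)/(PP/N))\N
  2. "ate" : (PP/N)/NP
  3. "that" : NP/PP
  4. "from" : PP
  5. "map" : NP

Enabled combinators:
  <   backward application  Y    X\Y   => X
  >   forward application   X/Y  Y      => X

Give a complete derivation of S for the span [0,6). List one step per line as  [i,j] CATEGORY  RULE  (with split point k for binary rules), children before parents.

[0,6] S   >
  [0,5] S/NP   >
    [0,2] (S/NP)/(PP/N)   <
      [0,1] "near" : N
      [1,2] "idea" : ((S/NP)/(PP/N))\N
    [2,5] PP/N   >
      [2,3] "ate" : (PP/N)/NP
      [3,5] NP   >
        [3,4] "that" : NP/PP
        [4,5] "from" : PP
  [5,6] "map" : NP

[0,1] N  lex  "near"
[1,2] ((S/NP)/(PP/N))\N  lex  "idea"
[0,2] (S/NP)/(PP/N)  <  k=1
[2,3] (PP/N)/NP  lex  "ate"
[3,4] NP/PP  lex  "that"
[4,5] PP  lex  "from"
[3,5] NP  >  k=4
[2,5] PP/N  >  k=3
[0,5] S/NP  >  k=2
[5,6] NP  lex  "map"
[0,6] S  >  k=5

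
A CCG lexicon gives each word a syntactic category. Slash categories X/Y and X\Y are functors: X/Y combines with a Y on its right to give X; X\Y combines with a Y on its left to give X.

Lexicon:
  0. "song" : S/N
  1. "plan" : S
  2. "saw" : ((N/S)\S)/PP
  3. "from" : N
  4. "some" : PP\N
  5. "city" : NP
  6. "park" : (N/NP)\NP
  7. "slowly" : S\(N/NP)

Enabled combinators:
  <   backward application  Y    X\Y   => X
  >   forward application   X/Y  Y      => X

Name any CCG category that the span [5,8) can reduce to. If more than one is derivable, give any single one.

[0,8] S   >
  [0,1] "song" : S/N
  [1,8] N   >
    [1,5] N/S   <
      [1,2] "plan" : S
      [2,5] (N/S)\S   >
        [2,3] "saw" : ((N/S)\S)/PP
        [3,5] PP   <
          [3,4] "from" : N
          [4,5] "some" : PP\N
    [5,8] S   <
      [5,7] N/NP   <
        [5,6] "city" : NP
        [6,7] "park" : (N/NP)\NP
      [7,8] "slowly" : S\(N/NP)

S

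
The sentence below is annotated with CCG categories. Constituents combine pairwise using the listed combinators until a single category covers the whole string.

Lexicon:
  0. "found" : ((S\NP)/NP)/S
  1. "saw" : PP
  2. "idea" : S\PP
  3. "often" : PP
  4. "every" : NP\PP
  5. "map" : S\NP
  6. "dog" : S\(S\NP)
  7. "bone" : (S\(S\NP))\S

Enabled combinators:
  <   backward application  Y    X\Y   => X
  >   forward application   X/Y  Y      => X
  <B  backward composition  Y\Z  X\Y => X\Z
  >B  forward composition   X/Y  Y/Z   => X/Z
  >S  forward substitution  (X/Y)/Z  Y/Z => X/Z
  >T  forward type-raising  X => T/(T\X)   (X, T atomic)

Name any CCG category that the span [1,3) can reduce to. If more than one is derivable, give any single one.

S

[0,8] S   <
  [0,5] S\NP   >
    [0,3] (S\NP)/NP   >
      [0,1] "found" : ((S\NP)/NP)/S
      [1,3] S   >
        [1,2] S/(S\PP)   >T
          [1,2] "saw" : PP
        [2,3] "idea" : S\PP
    [3,5] NP   >
      [3,4] NP/(NP\PP)   >T
        [3,4] "often" : PP
      [4,5] "every" : NP\PP
  [5,8] S\(S\NP)   <
    [5,7] S   <
      [5,6] "map" : S\NP
      [6,7] "dog" : S\(S\NP)
    [7,8] "bone" : (S\(S\NP))\S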